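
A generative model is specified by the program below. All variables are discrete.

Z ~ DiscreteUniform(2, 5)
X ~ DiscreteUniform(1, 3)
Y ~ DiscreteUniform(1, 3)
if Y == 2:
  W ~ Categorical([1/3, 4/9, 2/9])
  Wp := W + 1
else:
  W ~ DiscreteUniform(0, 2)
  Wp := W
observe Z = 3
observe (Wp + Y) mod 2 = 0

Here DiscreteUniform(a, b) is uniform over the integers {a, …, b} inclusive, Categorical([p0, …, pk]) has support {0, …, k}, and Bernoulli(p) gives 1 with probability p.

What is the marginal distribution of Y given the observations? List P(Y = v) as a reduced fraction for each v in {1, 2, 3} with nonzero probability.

P(Y=1) = 3/10, P(Y=2) = 2/5, P(Y=3) = 3/10

Enumerate traces; 9 have nonzero weight after conditioning:
  (Z=3, X=1, Y=1, W=1) weight 1/108
  (Z=3, X=1, Y=2, W=1) weight 1/81
  (Z=3, X=1, Y=3, W=1) weight 1/108
  (Z=3, X=2, Y=1, W=1) weight 1/108
  (Z=3, X=2, Y=2, W=1) weight 1/81
  (Z=3, X=2, Y=3, W=1) weight 1/108
  (Z=3, X=3, Y=1, W=1) weight 1/108
  (Z=3, X=3, Y=2, W=1) weight 1/81
  … 1 more
Group by Y:
  weight(Y=1) = 1/36
  weight(Y=2) = 1/27
  weight(Y=3) = 1/36
Total weight = 1/36 + 1/27 + 1/36 = 5/54
P(Y=1 | obs) = 1/36 / 5/54 = 3/10
P(Y=2 | obs) = 1/27 / 5/54 = 2/5
P(Y=3 | obs) = 1/36 / 5/54 = 3/10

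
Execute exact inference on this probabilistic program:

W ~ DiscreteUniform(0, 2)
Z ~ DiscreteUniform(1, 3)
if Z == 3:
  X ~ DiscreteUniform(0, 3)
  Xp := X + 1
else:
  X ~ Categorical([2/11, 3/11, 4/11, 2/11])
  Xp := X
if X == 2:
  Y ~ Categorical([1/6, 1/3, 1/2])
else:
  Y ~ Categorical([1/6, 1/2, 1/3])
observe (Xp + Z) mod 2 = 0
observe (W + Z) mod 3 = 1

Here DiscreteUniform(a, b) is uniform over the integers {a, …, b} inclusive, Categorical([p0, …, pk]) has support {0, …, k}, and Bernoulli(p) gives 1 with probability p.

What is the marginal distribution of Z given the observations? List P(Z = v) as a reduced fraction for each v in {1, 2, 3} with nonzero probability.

Enumerate traces; 18 have nonzero weight after conditioning:
  (W=0, Z=1, X=1, Y=0) weight 1/198
  (W=0, Z=1, X=1, Y=1) weight 1/66
  (W=0, Z=1, X=1, Y=2) weight 1/99
  (W=0, Z=1, X=3, Y=0) weight 1/297
  (W=0, Z=1, X=3, Y=1) weight 1/99
  (W=0, Z=1, X=3, Y=2) weight 2/297
  (W=1, Z=3, X=0, Y=0) weight 1/216
  (W=1, Z=3, X=0, Y=1) weight 1/72
  (W=2, Z=2, X=0, Y=0) weight 1/297
  … 9 more
Group by Z:
  weight(Z=1) = 5/99
  weight(Z=2) = 2/33
  weight(Z=3) = 1/18
Total weight = 5/99 + 2/33 + 1/18 = 1/6
P(Z=1 | obs) = 5/99 / 1/6 = 10/33
P(Z=2 | obs) = 2/33 / 1/6 = 4/11
P(Z=3 | obs) = 1/18 / 1/6 = 1/3

P(Z=1) = 10/33, P(Z=2) = 4/11, P(Z=3) = 1/3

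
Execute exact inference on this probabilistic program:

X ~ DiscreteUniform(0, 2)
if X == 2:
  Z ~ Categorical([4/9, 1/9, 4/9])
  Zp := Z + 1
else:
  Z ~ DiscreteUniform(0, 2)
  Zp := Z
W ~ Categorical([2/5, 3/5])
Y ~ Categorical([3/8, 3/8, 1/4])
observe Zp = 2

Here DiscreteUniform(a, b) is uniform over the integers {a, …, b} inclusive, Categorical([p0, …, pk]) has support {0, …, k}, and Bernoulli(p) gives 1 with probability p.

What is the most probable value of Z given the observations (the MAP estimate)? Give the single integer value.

argmax_v P(Z = v | obs) = 2

Enumerate traces; 18 have nonzero weight after conditioning:
  (X=0, Z=2, W=0, Y=0) weight 1/60
  (X=0, Z=2, W=0, Y=1) weight 1/60
  (X=0, Z=2, W=0, Y=2) weight 1/90
  (X=0, Z=2, W=1, Y=0) weight 1/40
  (X=0, Z=2, W=1, Y=1) weight 1/40
  (X=0, Z=2, W=1, Y=2) weight 1/60
  (X=1, Z=2, W=0, Y=0) weight 1/60
  (X=1, Z=2, W=0, Y=1) weight 1/60
  (X=2, Z=1, W=0, Y=0) weight 1/180
  … 9 more
Group by Z:
  weight(Z=1) = 1/27
  weight(Z=2) = 2/9
Total weight = 1/27 + 2/9 = 7/27
P(Z=1 | obs) = 1/27 / 7/27 = 1/7
P(Z=2 | obs) = 2/9 / 7/27 = 6/7
argmax = 2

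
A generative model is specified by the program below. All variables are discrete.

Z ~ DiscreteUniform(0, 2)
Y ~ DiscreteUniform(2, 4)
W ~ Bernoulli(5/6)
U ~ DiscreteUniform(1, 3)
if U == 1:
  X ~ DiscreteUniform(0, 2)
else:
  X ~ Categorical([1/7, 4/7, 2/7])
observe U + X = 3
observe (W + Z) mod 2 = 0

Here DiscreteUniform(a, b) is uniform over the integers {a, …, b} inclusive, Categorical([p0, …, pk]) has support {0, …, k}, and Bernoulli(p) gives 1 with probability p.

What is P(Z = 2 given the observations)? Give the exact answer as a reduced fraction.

Enumerate traces; 27 have nonzero weight after conditioning:
  (Z=0, Y=2, W=0, U=1, X=2) weight 1/486
  (Z=0, Y=2, W=0, U=2, X=1) weight 2/567
  (Z=0, Y=2, W=0, U=3, X=0) weight 1/1134
  (Z=0, Y=3, W=0, U=1, X=2) weight 1/486
  (Z=0, Y=3, W=0, U=2, X=1) weight 2/567
  (Z=0, Y=3, W=0, U=3, X=0) weight 1/1134
  (Z=0, Y=4, W=0, U=1, X=2) weight 1/486
  (Z=0, Y=4, W=0, U=2, X=1) weight 2/567
  (Z=1, Y=2, W=1, U=1, X=2) weight 5/486
  (Z=2, Y=2, W=0, U=1, X=2) weight 1/486
  … 17 more
Group by Z:
  weight(Z=0) = 11/567
  weight(Z=1) = 55/567
  weight(Z=2) = 11/567
Total weight = 11/567 + 55/567 + 11/567 = 11/81
P(Z=0 | obs) = 11/567 / 11/81 = 1/7
P(Z=1 | obs) = 55/567 / 11/81 = 5/7
P(Z=2 | obs) = 11/567 / 11/81 = 1/7

P(Z = 2 | obs) = 1/7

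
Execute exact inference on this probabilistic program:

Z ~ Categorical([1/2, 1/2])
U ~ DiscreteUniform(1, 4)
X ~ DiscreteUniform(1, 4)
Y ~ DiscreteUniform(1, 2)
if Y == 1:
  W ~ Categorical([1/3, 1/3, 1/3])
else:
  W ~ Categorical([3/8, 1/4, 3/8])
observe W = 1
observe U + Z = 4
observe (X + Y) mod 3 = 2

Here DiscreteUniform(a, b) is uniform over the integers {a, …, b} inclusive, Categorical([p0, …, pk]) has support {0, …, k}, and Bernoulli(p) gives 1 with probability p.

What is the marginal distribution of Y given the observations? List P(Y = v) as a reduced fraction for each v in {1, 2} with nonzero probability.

P(Y=1) = 8/11, P(Y=2) = 3/11

Enumerate traces; 6 have nonzero weight after conditioning:
  (Z=0, U=4, X=1, Y=1, W=1) weight 1/192
  (Z=0, U=4, X=3, Y=2, W=1) weight 1/256
  (Z=0, U=4, X=4, Y=1, W=1) weight 1/192
  (Z=1, U=3, X=1, Y=1, W=1) weight 1/192
  (Z=1, U=3, X=3, Y=2, W=1) weight 1/256
  (Z=1, U=3, X=4, Y=1, W=1) weight 1/192
Group by Y:
  weight(Y=1) = 1/48
  weight(Y=2) = 1/128
Total weight = 1/48 + 1/128 = 11/384
P(Y=1 | obs) = 1/48 / 11/384 = 8/11
P(Y=2 | obs) = 1/128 / 11/384 = 3/11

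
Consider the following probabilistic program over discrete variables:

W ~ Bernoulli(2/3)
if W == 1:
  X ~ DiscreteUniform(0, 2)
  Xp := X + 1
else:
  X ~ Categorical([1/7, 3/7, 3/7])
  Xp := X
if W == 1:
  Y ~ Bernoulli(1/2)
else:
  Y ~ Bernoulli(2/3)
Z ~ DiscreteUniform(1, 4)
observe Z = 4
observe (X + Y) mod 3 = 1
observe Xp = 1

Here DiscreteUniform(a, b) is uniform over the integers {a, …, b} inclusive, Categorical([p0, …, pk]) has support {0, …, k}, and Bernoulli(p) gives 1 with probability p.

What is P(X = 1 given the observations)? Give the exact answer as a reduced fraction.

P(X = 1 | obs) = 3/10

Enumerate traces; 2 have nonzero weight after conditioning:
  (W=0, X=1, Y=0, Z=4) weight 1/84
  (W=1, X=0, Y=1, Z=4) weight 1/36
Group by X:
  weight(X=0) = 1/36
  weight(X=1) = 1/84
Total weight = 1/36 + 1/84 = 5/126
P(X=0 | obs) = 1/36 / 5/126 = 7/10
P(X=1 | obs) = 1/84 / 5/126 = 3/10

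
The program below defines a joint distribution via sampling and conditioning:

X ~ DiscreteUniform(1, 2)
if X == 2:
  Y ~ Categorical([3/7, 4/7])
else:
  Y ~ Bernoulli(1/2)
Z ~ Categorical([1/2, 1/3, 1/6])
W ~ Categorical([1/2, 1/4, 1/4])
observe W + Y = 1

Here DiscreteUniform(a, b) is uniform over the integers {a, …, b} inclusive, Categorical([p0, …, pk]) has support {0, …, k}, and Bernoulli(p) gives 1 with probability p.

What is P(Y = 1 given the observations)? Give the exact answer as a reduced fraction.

P(Y = 1 | obs) = 30/43

Enumerate traces; 12 have nonzero weight after conditioning:
  (X=1, Y=0, Z=0, W=1) weight 1/32
  (X=1, Y=0, Z=1, W=1) weight 1/48
  (X=1, Y=0, Z=2, W=1) weight 1/96
  (X=1, Y=1, Z=0, W=0) weight 1/16
  (X=1, Y=1, Z=1, W=0) weight 1/24
  (X=1, Y=1, Z=2, W=0) weight 1/48
  (X=2, Y=0, Z=0, W=1) weight 3/112
  (X=2, Y=0, Z=1, W=1) weight 1/56
  … 4 more
Group by Y:
  weight(Y=0) = 13/112
  weight(Y=1) = 15/56
Total weight = 13/112 + 15/56 = 43/112
P(Y=0 | obs) = 13/112 / 43/112 = 13/43
P(Y=1 | obs) = 15/56 / 43/112 = 30/43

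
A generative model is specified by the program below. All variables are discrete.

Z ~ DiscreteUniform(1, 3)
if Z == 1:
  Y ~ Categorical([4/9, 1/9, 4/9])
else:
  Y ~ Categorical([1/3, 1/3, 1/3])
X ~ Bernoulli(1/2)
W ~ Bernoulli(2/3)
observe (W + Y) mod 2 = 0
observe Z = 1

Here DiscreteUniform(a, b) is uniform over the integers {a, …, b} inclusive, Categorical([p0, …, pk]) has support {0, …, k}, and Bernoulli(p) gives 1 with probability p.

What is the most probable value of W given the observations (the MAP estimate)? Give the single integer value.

argmax_v P(W = v | obs) = 0

Enumerate traces; 6 have nonzero weight after conditioning:
  (Z=1, Y=0, X=0, W=0) weight 2/81
  (Z=1, Y=0, X=1, W=0) weight 2/81
  (Z=1, Y=1, X=0, W=1) weight 1/81
  (Z=1, Y=1, X=1, W=1) weight 1/81
  (Z=1, Y=2, X=0, W=0) weight 2/81
  (Z=1, Y=2, X=1, W=0) weight 2/81
Group by W:
  weight(W=0) = 8/81
  weight(W=1) = 2/81
Total weight = 8/81 + 2/81 = 10/81
P(W=0 | obs) = 8/81 / 10/81 = 4/5
P(W=1 | obs) = 2/81 / 10/81 = 1/5
argmax = 0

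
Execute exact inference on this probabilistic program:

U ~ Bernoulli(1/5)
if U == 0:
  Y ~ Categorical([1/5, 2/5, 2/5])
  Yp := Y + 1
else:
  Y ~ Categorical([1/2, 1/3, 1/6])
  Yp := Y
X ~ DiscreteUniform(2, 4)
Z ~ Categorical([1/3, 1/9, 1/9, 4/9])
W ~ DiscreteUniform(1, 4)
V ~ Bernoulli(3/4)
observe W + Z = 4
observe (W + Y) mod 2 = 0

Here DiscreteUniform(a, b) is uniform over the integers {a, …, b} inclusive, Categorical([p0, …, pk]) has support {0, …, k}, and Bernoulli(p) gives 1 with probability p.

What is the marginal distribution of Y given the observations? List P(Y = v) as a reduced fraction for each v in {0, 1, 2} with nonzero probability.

Enumerate traces; 72 have nonzero weight after conditioning:
  (U=0, Y=0, X=2, Z=0, W=4, V=0) weight 1/900
  (U=0, Y=0, X=2, Z=0, W=4, V=1) weight 1/300
  (U=0, Y=0, X=2, Z=2, W=2, V=0) weight 1/2700
  (U=0, Y=0, X=2, Z=2, W=2, V=1) weight 1/900
  (U=0, Y=0, X=3, Z=0, W=4, V=0) weight 1/900
  (U=0, Y=0, X=3, Z=0, W=4, V=1) weight 1/300
  (U=0, Y=0, X=3, Z=2, W=2, V=0) weight 1/2700
  (U=0, Y=0, X=3, Z=2, W=2, V=1) weight 1/900
  (U=0, Y=1, X=2, Z=1, W=3, V=0) weight 1/1350
  (U=0, Y=2, X=2, Z=0, W=4, V=0) weight 1/450
  … 62 more
Group by Y:
  weight(Y=0) = 13/450
  weight(Y=1) = 29/540
  weight(Y=2) = 53/1350
Total weight = 13/450 + 29/540 + 53/1350 = 329/2700
P(Y=0 | obs) = 13/450 / 329/2700 = 78/329
P(Y=1 | obs) = 29/540 / 329/2700 = 145/329
P(Y=2 | obs) = 53/1350 / 329/2700 = 106/329

P(Y=0) = 78/329, P(Y=1) = 145/329, P(Y=2) = 106/329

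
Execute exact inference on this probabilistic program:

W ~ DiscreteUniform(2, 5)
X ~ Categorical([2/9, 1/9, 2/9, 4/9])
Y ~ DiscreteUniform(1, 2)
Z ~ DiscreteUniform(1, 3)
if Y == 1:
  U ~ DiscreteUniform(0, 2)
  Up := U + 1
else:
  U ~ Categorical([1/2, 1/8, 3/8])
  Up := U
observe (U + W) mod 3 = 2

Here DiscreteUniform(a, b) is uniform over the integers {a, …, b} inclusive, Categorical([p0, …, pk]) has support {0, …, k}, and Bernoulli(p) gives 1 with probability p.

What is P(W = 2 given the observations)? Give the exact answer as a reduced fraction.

Enumerate traces; 96 have nonzero weight after conditioning:
  (W=2, X=0, Y=1, Z=1, U=0) weight 1/324
  (W=2, X=0, Y=1, Z=2, U=0) weight 1/324
  (W=2, X=0, Y=1, Z=3, U=0) weight 1/324
  (W=2, X=0, Y=2, Z=1, U=0) weight 1/216
  (W=2, X=0, Y=2, Z=2, U=0) weight 1/216
  (W=2, X=0, Y=2, Z=3, U=0) weight 1/216
  (W=2, X=1, Y=1, Z=1, U=0) weight 1/648
  (W=2, X=1, Y=1, Z=2, U=0) weight 1/648
  (W=3, X=0, Y=1, Z=1, U=2) weight 1/324
  (W=4, X=0, Y=1, Z=1, U=1) weight 1/324
  … 86 more
Group by W:
  weight(W=2) = 5/48
  weight(W=3) = 17/192
  weight(W=4) = 11/192
  weight(W=5) = 5/48
Total weight = 5/48 + 17/192 + 11/192 + 5/48 = 17/48
P(W=2 | obs) = 5/48 / 17/48 = 5/17
P(W=3 | obs) = 17/192 / 17/48 = 1/4
P(W=4 | obs) = 11/192 / 17/48 = 11/68
P(W=5 | obs) = 5/48 / 17/48 = 5/17

P(W = 2 | obs) = 5/17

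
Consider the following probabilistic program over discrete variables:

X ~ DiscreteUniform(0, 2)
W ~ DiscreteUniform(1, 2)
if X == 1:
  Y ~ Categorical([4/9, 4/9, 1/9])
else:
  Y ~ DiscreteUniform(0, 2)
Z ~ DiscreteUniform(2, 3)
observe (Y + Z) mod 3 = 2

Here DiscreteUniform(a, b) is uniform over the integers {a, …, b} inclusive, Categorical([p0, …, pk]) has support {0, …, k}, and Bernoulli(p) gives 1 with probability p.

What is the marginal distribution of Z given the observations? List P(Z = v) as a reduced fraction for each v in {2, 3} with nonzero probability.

P(Z=2) = 10/17, P(Z=3) = 7/17

Enumerate traces; 12 have nonzero weight after conditioning:
  (X=0, W=1, Y=0, Z=2) weight 1/36
  (X=0, W=1, Y=2, Z=3) weight 1/36
  (X=0, W=2, Y=0, Z=2) weight 1/36
  (X=0, W=2, Y=2, Z=3) weight 1/36
  (X=1, W=1, Y=0, Z=2) weight 1/27
  (X=1, W=1, Y=2, Z=3) weight 1/108
  (X=1, W=2, Y=0, Z=2) weight 1/27
  (X=1, W=2, Y=2, Z=3) weight 1/108
  … 4 more
Group by Z:
  weight(Z=2) = 5/27
  weight(Z=3) = 7/54
Total weight = 5/27 + 7/54 = 17/54
P(Z=2 | obs) = 5/27 / 17/54 = 10/17
P(Z=3 | obs) = 7/54 / 17/54 = 7/17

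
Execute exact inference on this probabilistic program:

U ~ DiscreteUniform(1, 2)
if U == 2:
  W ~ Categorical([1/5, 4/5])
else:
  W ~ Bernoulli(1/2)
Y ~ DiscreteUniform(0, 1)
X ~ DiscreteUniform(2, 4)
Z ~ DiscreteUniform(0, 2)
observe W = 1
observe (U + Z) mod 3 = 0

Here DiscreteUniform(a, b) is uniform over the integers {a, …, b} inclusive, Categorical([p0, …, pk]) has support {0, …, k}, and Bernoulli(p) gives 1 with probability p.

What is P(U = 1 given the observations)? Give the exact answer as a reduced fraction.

Enumerate traces; 12 have nonzero weight after conditioning:
  (U=1, W=1, Y=0, X=2, Z=2) weight 1/72
  (U=1, W=1, Y=0, X=3, Z=2) weight 1/72
  (U=1, W=1, Y=0, X=4, Z=2) weight 1/72
  (U=1, W=1, Y=1, X=2, Z=2) weight 1/72
  (U=1, W=1, Y=1, X=3, Z=2) weight 1/72
  (U=1, W=1, Y=1, X=4, Z=2) weight 1/72
  (U=2, W=1, Y=0, X=2, Z=1) weight 1/45
  (U=2, W=1, Y=0, X=3, Z=1) weight 1/45
  … 4 more
Group by U:
  weight(U=1) = 1/12
  weight(U=2) = 2/15
Total weight = 1/12 + 2/15 = 13/60
P(U=1 | obs) = 1/12 / 13/60 = 5/13
P(U=2 | obs) = 2/15 / 13/60 = 8/13

P(U = 1 | obs) = 5/13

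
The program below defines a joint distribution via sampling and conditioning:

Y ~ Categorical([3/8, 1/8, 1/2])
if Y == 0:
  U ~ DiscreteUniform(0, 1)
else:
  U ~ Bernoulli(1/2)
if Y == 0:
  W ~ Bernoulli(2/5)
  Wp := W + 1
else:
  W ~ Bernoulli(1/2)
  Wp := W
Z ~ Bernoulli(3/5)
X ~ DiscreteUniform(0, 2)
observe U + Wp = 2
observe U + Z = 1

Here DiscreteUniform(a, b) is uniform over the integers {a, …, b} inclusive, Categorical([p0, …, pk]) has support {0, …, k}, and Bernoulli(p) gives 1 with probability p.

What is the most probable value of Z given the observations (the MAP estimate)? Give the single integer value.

Enumerate traces; 12 have nonzero weight after conditioning:
  (Y=0, U=0, W=1, Z=1, X=0) weight 3/200
  (Y=0, U=0, W=1, Z=1, X=1) weight 3/200
  (Y=0, U=0, W=1, Z=1, X=2) weight 3/200
  (Y=0, U=1, W=0, Z=0, X=0) weight 3/200
  (Y=0, U=1, W=0, Z=0, X=1) weight 3/200
  (Y=0, U=1, W=0, Z=0, X=2) weight 3/200
  (Y=1, U=1, W=1, Z=0, X=0) weight 1/240
  (Y=1, U=1, W=1, Z=0, X=1) weight 1/240
  … 4 more
Group by Z:
  weight(Z=0) = 43/400
  weight(Z=1) = 9/200
Total weight = 43/400 + 9/200 = 61/400
P(Z=0 | obs) = 43/400 / 61/400 = 43/61
P(Z=1 | obs) = 9/200 / 61/400 = 18/61
argmax = 0

argmax_v P(Z = v | obs) = 0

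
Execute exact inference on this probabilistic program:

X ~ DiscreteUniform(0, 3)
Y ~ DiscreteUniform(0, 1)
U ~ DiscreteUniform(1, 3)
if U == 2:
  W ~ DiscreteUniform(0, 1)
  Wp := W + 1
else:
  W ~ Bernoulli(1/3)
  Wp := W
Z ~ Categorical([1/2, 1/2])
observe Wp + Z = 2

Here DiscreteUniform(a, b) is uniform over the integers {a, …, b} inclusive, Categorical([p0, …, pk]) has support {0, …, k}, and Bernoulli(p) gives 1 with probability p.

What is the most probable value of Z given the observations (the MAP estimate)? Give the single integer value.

argmax_v P(Z = v | obs) = 1

Enumerate traces; 32 have nonzero weight after conditioning:
  (X=0, Y=0, U=1, W=1, Z=1) weight 1/144
  (X=0, Y=0, U=2, W=0, Z=1) weight 1/96
  (X=0, Y=0, U=2, W=1, Z=0) weight 1/96
  (X=0, Y=0, U=3, W=1, Z=1) weight 1/144
  (X=0, Y=1, U=1, W=1, Z=1) weight 1/144
  (X=0, Y=1, U=2, W=0, Z=1) weight 1/96
  (X=0, Y=1, U=2, W=1, Z=0) weight 1/96
  (X=0, Y=1, U=3, W=1, Z=1) weight 1/144
  … 24 more
Group by Z:
  weight(Z=0) = 1/12
  weight(Z=1) = 7/36
Total weight = 1/12 + 7/36 = 5/18
P(Z=0 | obs) = 1/12 / 5/18 = 3/10
P(Z=1 | obs) = 7/36 / 5/18 = 7/10
argmax = 1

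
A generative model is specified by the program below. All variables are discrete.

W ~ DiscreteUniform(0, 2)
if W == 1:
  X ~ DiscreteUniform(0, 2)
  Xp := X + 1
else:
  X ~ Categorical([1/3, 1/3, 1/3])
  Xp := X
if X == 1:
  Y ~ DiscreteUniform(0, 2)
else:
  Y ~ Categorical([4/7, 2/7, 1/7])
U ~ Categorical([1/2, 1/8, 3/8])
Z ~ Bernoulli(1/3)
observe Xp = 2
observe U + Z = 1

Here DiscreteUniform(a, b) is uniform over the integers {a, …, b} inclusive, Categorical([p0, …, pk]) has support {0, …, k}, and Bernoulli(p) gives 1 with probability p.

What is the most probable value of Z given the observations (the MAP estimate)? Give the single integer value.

argmax_v P(Z = v | obs) = 1

Enumerate traces; 18 have nonzero weight after conditioning:
  (W=0, X=2, Y=0, U=0, Z=1) weight 2/189
  (W=0, X=2, Y=0, U=1, Z=0) weight 1/189
  (W=0, X=2, Y=1, U=0, Z=1) weight 1/189
  (W=0, X=2, Y=1, U=1, Z=0) weight 1/378
  (W=0, X=2, Y=2, U=0, Z=1) weight 1/378
  (W=0, X=2, Y=2, U=1, Z=0) weight 1/756
  (W=1, X=1, Y=0, U=0, Z=1) weight 1/162
  (W=1, X=1, Y=0, U=1, Z=0) weight 1/324
  … 10 more
Group by Z:
  weight(Z=0) = 1/36
  weight(Z=1) = 1/18
Total weight = 1/36 + 1/18 = 1/12
P(Z=0 | obs) = 1/36 / 1/12 = 1/3
P(Z=1 | obs) = 1/18 / 1/12 = 2/3
argmax = 1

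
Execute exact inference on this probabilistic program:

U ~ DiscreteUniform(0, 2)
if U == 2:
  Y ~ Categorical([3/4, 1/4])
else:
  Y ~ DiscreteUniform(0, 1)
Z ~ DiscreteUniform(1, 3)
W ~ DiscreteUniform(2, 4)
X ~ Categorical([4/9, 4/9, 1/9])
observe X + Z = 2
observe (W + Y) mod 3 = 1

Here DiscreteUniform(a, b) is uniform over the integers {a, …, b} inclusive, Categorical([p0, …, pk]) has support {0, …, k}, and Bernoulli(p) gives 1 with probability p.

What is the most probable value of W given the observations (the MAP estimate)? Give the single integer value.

argmax_v P(W = v | obs) = 4

Enumerate traces; 12 have nonzero weight after conditioning:
  (U=0, Y=0, Z=1, W=4, X=1) weight 2/243
  (U=0, Y=0, Z=2, W=4, X=0) weight 2/243
  (U=0, Y=1, Z=1, W=3, X=1) weight 2/243
  (U=0, Y=1, Z=2, W=3, X=0) weight 2/243
  (U=1, Y=0, Z=1, W=4, X=1) weight 2/243
  (U=1, Y=0, Z=2, W=4, X=0) weight 2/243
  (U=1, Y=1, Z=1, W=3, X=1) weight 2/243
  (U=1, Y=1, Z=2, W=3, X=0) weight 2/243
  … 4 more
Group by W:
  weight(W=3) = 10/243
  weight(W=4) = 14/243
Total weight = 10/243 + 14/243 = 8/81
P(W=3 | obs) = 10/243 / 8/81 = 5/12
P(W=4 | obs) = 14/243 / 8/81 = 7/12
argmax = 4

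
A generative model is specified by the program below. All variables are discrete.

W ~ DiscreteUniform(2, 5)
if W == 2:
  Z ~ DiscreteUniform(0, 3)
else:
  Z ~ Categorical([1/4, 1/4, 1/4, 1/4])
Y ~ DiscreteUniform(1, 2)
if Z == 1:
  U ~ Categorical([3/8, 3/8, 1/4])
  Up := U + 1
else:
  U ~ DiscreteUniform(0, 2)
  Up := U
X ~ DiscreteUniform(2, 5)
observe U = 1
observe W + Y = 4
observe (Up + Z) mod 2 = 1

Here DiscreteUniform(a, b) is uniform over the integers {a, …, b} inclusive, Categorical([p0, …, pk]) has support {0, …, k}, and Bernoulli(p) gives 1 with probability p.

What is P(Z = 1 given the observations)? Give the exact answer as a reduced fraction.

P(Z = 1 | obs) = 9/25

Enumerate traces; 24 have nonzero weight after conditioning:
  (W=2, Z=0, Y=2, U=1, X=2) weight 1/384
  (W=2, Z=0, Y=2, U=1, X=3) weight 1/384
  (W=2, Z=0, Y=2, U=1, X=4) weight 1/384
  (W=2, Z=0, Y=2, U=1, X=5) weight 1/384
  (W=2, Z=1, Y=2, U=1, X=2) weight 3/1024
  (W=2, Z=1, Y=2, U=1, X=3) weight 3/1024
  (W=2, Z=1, Y=2, U=1, X=4) weight 3/1024
  (W=2, Z=1, Y=2, U=1, X=5) weight 3/1024
  (W=2, Z=2, Y=2, U=1, X=2) weight 1/384
  … 15 more
Group by Z:
  weight(Z=0) = 1/48
  weight(Z=1) = 3/128
  weight(Z=2) = 1/48
Total weight = 1/48 + 3/128 + 1/48 = 25/384
P(Z=0 | obs) = 1/48 / 25/384 = 8/25
P(Z=1 | obs) = 3/128 / 25/384 = 9/25
P(Z=2 | obs) = 1/48 / 25/384 = 8/25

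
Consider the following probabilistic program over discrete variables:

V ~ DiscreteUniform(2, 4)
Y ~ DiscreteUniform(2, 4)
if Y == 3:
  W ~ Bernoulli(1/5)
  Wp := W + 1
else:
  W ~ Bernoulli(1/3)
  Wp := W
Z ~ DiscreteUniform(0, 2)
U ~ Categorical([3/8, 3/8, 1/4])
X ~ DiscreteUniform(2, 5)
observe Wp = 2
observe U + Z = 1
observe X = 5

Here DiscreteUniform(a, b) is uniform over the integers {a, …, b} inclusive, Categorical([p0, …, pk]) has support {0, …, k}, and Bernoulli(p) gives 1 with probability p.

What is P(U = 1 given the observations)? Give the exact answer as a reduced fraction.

P(U = 1 | obs) = 1/2

Enumerate traces; 6 have nonzero weight after conditioning:
  (V=2, Y=3, W=1, Z=0, U=1, X=5) weight 1/1440
  (V=2, Y=3, W=1, Z=1, U=0, X=5) weight 1/1440
  (V=3, Y=3, W=1, Z=0, U=1, X=5) weight 1/1440
  (V=3, Y=3, W=1, Z=1, U=0, X=5) weight 1/1440
  (V=4, Y=3, W=1, Z=0, U=1, X=5) weight 1/1440
  (V=4, Y=3, W=1, Z=1, U=0, X=5) weight 1/1440
Group by U:
  weight(U=0) = 1/480
  weight(U=1) = 1/480
Total weight = 1/480 + 1/480 = 1/240
P(U=0 | obs) = 1/480 / 1/240 = 1/2
P(U=1 | obs) = 1/480 / 1/240 = 1/2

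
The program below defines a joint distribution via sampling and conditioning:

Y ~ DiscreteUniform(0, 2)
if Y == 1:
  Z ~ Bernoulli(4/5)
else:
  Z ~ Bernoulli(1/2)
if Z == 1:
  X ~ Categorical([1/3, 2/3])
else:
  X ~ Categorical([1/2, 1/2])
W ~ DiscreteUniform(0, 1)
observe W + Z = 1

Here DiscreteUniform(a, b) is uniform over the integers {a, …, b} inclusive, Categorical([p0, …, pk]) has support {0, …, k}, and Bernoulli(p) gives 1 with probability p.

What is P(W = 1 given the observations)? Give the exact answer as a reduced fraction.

Enumerate traces; 12 have nonzero weight after conditioning:
  (Y=0, Z=0, X=0, W=1) weight 1/24
  (Y=0, Z=0, X=1, W=1) weight 1/24
  (Y=0, Z=1, X=0, W=0) weight 1/36
  (Y=0, Z=1, X=1, W=0) weight 1/18
  (Y=1, Z=0, X=0, W=1) weight 1/60
  (Y=1, Z=0, X=1, W=1) weight 1/60
  (Y=1, Z=1, X=0, W=0) weight 2/45
  (Y=1, Z=1, X=1, W=0) weight 4/45
  … 4 more
Group by W:
  weight(W=0) = 3/10
  weight(W=1) = 1/5
Total weight = 3/10 + 1/5 = 1/2
P(W=0 | obs) = 3/10 / 1/2 = 3/5
P(W=1 | obs) = 1/5 / 1/2 = 2/5

P(W = 1 | obs) = 2/5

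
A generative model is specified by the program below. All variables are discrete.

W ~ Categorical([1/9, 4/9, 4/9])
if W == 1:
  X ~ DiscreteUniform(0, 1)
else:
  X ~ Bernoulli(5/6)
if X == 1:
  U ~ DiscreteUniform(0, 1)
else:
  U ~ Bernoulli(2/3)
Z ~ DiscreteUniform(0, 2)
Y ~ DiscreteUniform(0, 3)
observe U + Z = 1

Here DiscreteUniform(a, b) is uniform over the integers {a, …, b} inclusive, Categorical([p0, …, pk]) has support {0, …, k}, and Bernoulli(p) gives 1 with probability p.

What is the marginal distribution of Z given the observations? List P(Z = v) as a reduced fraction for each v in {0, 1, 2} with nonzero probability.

P(Z=0) = 179/324, P(Z=1) = 145/324

Enumerate traces; 48 have nonzero weight after conditioning:
  (W=0, X=0, U=0, Z=1, Y=0) weight 1/1944
  (W=0, X=0, U=0, Z=1, Y=1) weight 1/1944
  (W=0, X=0, U=0, Z=1, Y=2) weight 1/1944
  (W=0, X=0, U=0, Z=1, Y=3) weight 1/1944
  (W=0, X=0, U=1, Z=0, Y=0) weight 1/972
  (W=0, X=0, U=1, Z=0, Y=1) weight 1/972
  (W=0, X=0, U=1, Z=0, Y=2) weight 1/972
  (W=0, X=0, U=1, Z=0, Y=3) weight 1/972
  … 40 more
Group by Z:
  weight(Z=0) = 179/972
  weight(Z=1) = 145/972
Total weight = 179/972 + 145/972 = 1/3
P(Z=0 | obs) = 179/972 / 1/3 = 179/324
P(Z=1 | obs) = 145/972 / 1/3 = 145/324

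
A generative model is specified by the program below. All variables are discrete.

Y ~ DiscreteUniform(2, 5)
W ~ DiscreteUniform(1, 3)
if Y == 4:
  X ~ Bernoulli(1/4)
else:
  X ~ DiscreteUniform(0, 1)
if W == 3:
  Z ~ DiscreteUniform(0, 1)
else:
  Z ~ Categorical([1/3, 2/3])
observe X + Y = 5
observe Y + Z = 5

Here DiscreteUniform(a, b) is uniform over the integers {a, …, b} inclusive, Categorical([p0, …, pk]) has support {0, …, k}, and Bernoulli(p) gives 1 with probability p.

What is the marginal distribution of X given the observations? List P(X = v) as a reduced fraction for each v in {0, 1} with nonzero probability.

P(X=0) = 14/25, P(X=1) = 11/25

Enumerate traces; 6 have nonzero weight after conditioning:
  (Y=4, W=1, X=1, Z=1) weight 1/72
  (Y=4, W=2, X=1, Z=1) weight 1/72
  (Y=4, W=3, X=1, Z=1) weight 1/96
  (Y=5, W=1, X=0, Z=0) weight 1/72
  (Y=5, W=2, X=0, Z=0) weight 1/72
  (Y=5, W=3, X=0, Z=0) weight 1/48
Group by X:
  weight(X=0) = 7/144
  weight(X=1) = 11/288
Total weight = 7/144 + 11/288 = 25/288
P(X=0 | obs) = 7/144 / 25/288 = 14/25
P(X=1 | obs) = 11/288 / 25/288 = 11/25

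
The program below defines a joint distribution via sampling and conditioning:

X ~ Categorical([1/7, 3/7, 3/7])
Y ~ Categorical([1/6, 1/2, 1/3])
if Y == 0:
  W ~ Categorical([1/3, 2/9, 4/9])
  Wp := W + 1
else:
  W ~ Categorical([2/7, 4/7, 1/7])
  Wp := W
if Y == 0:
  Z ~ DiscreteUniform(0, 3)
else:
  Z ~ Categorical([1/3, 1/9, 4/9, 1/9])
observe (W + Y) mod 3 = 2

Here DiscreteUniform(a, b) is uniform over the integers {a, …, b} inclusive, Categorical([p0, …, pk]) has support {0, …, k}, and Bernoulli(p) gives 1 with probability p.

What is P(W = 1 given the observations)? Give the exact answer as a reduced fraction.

Enumerate traces; 36 have nonzero weight after conditioning:
  (X=0, Y=0, W=2, Z=0) weight 1/378
  (X=0, Y=0, W=2, Z=1) weight 1/378
  (X=0, Y=0, W=2, Z=2) weight 1/378
  (X=0, Y=0, W=2, Z=3) weight 1/378
  (X=0, Y=1, W=1, Z=0) weight 2/147
  (X=0, Y=1, W=1, Z=1) weight 2/441
  (X=0, Y=1, W=1, Z=2) weight 8/441
  (X=0, Y=1, W=1, Z=3) weight 2/441
  (X=0, Y=2, W=0, Z=0) weight 2/441
  … 27 more
Group by W:
  weight(W=0) = 2/21
  weight(W=1) = 2/7
  weight(W=2) = 2/27
Total weight = 2/21 + 2/7 + 2/27 = 86/189
P(W=0 | obs) = 2/21 / 86/189 = 9/43
P(W=1 | obs) = 2/7 / 86/189 = 27/43
P(W=2 | obs) = 2/27 / 86/189 = 7/43

P(W = 1 | obs) = 27/43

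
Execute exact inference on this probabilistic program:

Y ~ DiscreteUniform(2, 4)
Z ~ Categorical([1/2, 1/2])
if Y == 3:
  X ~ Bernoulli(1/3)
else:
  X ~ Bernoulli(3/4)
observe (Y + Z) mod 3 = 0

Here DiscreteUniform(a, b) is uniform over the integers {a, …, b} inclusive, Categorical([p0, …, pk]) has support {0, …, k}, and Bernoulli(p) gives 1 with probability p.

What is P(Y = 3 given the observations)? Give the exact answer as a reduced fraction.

P(Y = 3 | obs) = 1/2

Enumerate traces; 4 have nonzero weight after conditioning:
  (Y=2, Z=1, X=0) weight 1/24
  (Y=2, Z=1, X=1) weight 1/8
  (Y=3, Z=0, X=0) weight 1/9
  (Y=3, Z=0, X=1) weight 1/18
Group by Y:
  weight(Y=2) = 1/6
  weight(Y=3) = 1/6
Total weight = 1/6 + 1/6 = 1/3
P(Y=2 | obs) = 1/6 / 1/3 = 1/2
P(Y=3 | obs) = 1/6 / 1/3 = 1/2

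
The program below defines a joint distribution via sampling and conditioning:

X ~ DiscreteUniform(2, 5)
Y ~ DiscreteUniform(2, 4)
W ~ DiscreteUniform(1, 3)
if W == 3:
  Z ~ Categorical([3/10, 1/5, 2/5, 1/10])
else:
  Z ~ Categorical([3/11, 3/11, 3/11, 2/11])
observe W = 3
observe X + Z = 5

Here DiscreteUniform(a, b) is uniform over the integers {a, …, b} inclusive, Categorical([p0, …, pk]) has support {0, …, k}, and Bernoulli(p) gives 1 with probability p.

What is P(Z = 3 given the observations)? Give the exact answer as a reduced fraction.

Enumerate traces; 12 have nonzero weight after conditioning:
  (X=2, Y=2, W=3, Z=3) weight 1/360
  (X=2, Y=3, W=3, Z=3) weight 1/360
  (X=2, Y=4, W=3, Z=3) weight 1/360
  (X=3, Y=2, W=3, Z=2) weight 1/90
  (X=3, Y=3, W=3, Z=2) weight 1/90
  (X=3, Y=4, W=3, Z=2) weight 1/90
  (X=4, Y=2, W=3, Z=1) weight 1/180
  (X=4, Y=3, W=3, Z=1) weight 1/180
  (X=5, Y=2, W=3, Z=0) weight 1/120
  … 3 more
Group by Z:
  weight(Z=0) = 1/40
  weight(Z=1) = 1/60
  weight(Z=2) = 1/30
  weight(Z=3) = 1/120
Total weight = 1/40 + 1/60 + 1/30 + 1/120 = 1/12
P(Z=0 | obs) = 1/40 / 1/12 = 3/10
P(Z=1 | obs) = 1/60 / 1/12 = 1/5
P(Z=2 | obs) = 1/30 / 1/12 = 2/5
P(Z=3 | obs) = 1/120 / 1/12 = 1/10

P(Z = 3 | obs) = 1/10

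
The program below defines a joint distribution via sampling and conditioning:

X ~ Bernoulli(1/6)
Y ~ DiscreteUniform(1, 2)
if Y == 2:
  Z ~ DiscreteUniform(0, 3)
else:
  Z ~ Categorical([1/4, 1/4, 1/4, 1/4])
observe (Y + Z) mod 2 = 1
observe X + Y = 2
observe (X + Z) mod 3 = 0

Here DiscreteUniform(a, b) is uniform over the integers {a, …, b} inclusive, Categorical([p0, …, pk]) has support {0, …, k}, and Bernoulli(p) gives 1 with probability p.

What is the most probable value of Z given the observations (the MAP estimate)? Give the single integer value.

argmax_v P(Z = v | obs) = 3

Enumerate traces; 2 have nonzero weight after conditioning:
  (X=0, Y=2, Z=3) weight 5/48
  (X=1, Y=1, Z=2) weight 1/48
Group by Z:
  weight(Z=2) = 1/48
  weight(Z=3) = 5/48
Total weight = 1/48 + 5/48 = 1/8
P(Z=2 | obs) = 1/48 / 1/8 = 1/6
P(Z=3 | obs) = 5/48 / 1/8 = 5/6
argmax = 3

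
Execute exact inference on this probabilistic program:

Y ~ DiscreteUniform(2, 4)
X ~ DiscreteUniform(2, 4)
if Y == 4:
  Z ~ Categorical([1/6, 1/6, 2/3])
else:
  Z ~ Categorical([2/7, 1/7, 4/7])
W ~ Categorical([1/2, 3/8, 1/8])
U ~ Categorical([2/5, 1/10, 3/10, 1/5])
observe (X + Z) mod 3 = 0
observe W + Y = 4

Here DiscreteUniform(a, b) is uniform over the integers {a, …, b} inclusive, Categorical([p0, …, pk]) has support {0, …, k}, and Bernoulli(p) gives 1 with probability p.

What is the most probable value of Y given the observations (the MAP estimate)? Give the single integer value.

argmax_v P(Y = v | obs) = 4

Enumerate traces; 36 have nonzero weight after conditioning:
  (Y=2, X=2, Z=1, W=2, U=0) weight 1/1260
  (Y=2, X=2, Z=1, W=2, U=1) weight 1/5040
  (Y=2, X=2, Z=1, W=2, U=2) weight 1/1680
  (Y=2, X=2, Z=1, W=2, U=3) weight 1/2520
  (Y=2, X=3, Z=0, W=2, U=0) weight 1/630
  (Y=2, X=3, Z=0, W=2, U=1) weight 1/2520
  (Y=2, X=3, Z=0, W=2, U=2) weight 1/840
  (Y=2, X=3, Z=0, W=2, U=3) weight 1/1260
  (Y=3, X=2, Z=1, W=1, U=0) weight 1/420
  (Y=4, X=2, Z=1, W=0, U=0) weight 1/270
  … 26 more
Group by Y:
  weight(Y=2) = 1/72
  weight(Y=3) = 1/24
  weight(Y=4) = 1/18
Total weight = 1/72 + 1/24 + 1/18 = 1/9
P(Y=2 | obs) = 1/72 / 1/9 = 1/8
P(Y=3 | obs) = 1/24 / 1/9 = 3/8
P(Y=4 | obs) = 1/18 / 1/9 = 1/2
argmax = 4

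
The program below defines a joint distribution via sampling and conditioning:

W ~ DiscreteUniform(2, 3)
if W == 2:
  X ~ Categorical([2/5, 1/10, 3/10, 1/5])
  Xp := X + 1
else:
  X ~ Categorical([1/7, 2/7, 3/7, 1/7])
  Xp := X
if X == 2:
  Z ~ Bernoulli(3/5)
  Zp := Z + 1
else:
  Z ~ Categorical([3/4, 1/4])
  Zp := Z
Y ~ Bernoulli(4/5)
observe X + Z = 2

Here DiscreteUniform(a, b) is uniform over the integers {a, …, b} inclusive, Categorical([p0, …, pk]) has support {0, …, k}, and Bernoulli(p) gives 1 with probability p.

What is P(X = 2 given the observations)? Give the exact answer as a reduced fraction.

P(X = 2 | obs) = 136/181

Enumerate traces; 8 have nonzero weight after conditioning:
  (W=2, X=1, Z=1, Y=0) weight 1/400
  (W=2, X=1, Z=1, Y=1) weight 1/100
  (W=2, X=2, Z=0, Y=0) weight 3/250
  (W=2, X=2, Z=0, Y=1) weight 6/125
  (W=3, X=1, Z=1, Y=0) weight 1/140
  (W=3, X=1, Z=1, Y=1) weight 1/35
  (W=3, X=2, Z=0, Y=0) weight 3/175
  (W=3, X=2, Z=0, Y=1) weight 12/175
Group by X:
  weight(X=1) = 27/560
  weight(X=2) = 51/350
Total weight = 27/560 + 51/350 = 543/2800
P(X=1 | obs) = 27/560 / 543/2800 = 45/181
P(X=2 | obs) = 51/350 / 543/2800 = 136/181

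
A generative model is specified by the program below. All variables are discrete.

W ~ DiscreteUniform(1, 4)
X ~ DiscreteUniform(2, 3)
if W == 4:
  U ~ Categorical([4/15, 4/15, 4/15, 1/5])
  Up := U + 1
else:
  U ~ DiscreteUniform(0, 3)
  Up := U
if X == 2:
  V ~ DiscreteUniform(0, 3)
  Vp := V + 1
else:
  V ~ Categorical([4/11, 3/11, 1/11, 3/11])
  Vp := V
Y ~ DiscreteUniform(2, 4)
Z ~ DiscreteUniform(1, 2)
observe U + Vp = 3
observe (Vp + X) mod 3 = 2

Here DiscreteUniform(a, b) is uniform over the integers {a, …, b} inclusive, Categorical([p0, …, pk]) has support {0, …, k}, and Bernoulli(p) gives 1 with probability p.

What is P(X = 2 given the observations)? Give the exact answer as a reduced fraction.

P(X = 2 | obs) = 11/15

Enumerate traces; 48 have nonzero weight after conditioning:
  (W=1, X=2, U=0, V=2, Y=2, Z=1) weight 1/768
  (W=1, X=2, U=0, V=2, Y=2, Z=2) weight 1/768
  (W=1, X=2, U=0, V=2, Y=3, Z=1) weight 1/768
  (W=1, X=2, U=0, V=2, Y=3, Z=2) weight 1/768
  (W=1, X=2, U=0, V=2, Y=4, Z=1) weight 1/768
  (W=1, X=2, U=0, V=2, Y=4, Z=2) weight 1/768
  (W=1, X=3, U=1, V=2, Y=2, Z=1) weight 1/2112
  (W=1, X=3, U=1, V=2, Y=2, Z=2) weight 1/2112
  … 40 more
Group by X:
  weight(X=2) = 61/1920
  weight(X=3) = 61/5280
Total weight = 61/1920 + 61/5280 = 61/1408
P(X=2 | obs) = 61/1920 / 61/1408 = 11/15
P(X=3 | obs) = 61/5280 / 61/1408 = 4/15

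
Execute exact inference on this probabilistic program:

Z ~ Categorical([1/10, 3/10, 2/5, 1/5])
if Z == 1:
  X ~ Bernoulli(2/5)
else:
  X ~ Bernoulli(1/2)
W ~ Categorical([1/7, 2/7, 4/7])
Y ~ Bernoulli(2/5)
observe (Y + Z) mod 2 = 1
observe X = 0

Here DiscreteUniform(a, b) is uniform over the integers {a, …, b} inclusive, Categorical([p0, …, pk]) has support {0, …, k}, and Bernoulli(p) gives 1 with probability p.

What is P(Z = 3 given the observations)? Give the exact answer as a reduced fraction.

P(Z = 3 | obs) = 15/67

Enumerate traces; 12 have nonzero weight after conditioning:
  (Z=0, X=0, W=0, Y=1) weight 1/350
  (Z=0, X=0, W=1, Y=1) weight 1/175
  (Z=0, X=0, W=2, Y=1) weight 2/175
  (Z=1, X=0, W=0, Y=0) weight 27/1750
  (Z=1, X=0, W=1, Y=0) weight 27/875
  (Z=1, X=0, W=2, Y=0) weight 54/875
  (Z=2, X=0, W=0, Y=1) weight 2/175
  (Z=2, X=0, W=1, Y=1) weight 4/175
  (Z=3, X=0, W=0, Y=0) weight 3/350
  … 3 more
Group by Z:
  weight(Z=0) = 1/50
  weight(Z=1) = 27/250
  weight(Z=2) = 2/25
  weight(Z=3) = 3/50
Total weight = 1/50 + 27/250 + 2/25 + 3/50 = 67/250
P(Z=0 | obs) = 1/50 / 67/250 = 5/67
P(Z=1 | obs) = 27/250 / 67/250 = 27/67
P(Z=2 | obs) = 2/25 / 67/250 = 20/67
P(Z=3 | obs) = 3/50 / 67/250 = 15/67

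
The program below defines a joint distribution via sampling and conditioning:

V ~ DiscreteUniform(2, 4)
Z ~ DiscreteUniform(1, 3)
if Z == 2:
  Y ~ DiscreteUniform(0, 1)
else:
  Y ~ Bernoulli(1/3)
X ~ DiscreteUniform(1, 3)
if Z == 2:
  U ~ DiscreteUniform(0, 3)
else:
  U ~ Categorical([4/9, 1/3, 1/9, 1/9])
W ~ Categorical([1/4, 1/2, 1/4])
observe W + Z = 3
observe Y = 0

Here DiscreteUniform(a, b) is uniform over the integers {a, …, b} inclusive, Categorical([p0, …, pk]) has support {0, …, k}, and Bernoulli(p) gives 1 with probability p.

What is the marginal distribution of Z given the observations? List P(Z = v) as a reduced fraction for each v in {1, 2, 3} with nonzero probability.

Enumerate traces; 108 have nonzero weight after conditioning:
  (V=2, Z=1, Y=0, X=1, U=0, W=2) weight 2/729
  (V=2, Z=1, Y=0, X=1, U=1, W=2) weight 1/486
  (V=2, Z=1, Y=0, X=1, U=2, W=2) weight 1/1458
  (V=2, Z=1, Y=0, X=1, U=3, W=2) weight 1/1458
  (V=2, Z=1, Y=0, X=2, U=0, W=2) weight 2/729
  (V=2, Z=1, Y=0, X=2, U=1, W=2) weight 1/486
  (V=2, Z=1, Y=0, X=2, U=2, W=2) weight 1/1458
  (V=2, Z=1, Y=0, X=2, U=3, W=2) weight 1/1458
  (V=2, Z=2, Y=0, X=1, U=0, W=1) weight 1/432
  (V=2, Z=3, Y=0, X=1, U=0, W=0) weight 2/729
  … 98 more
Group by Z:
  weight(Z=1) = 1/18
  weight(Z=2) = 1/12
  weight(Z=3) = 1/18
Total weight = 1/18 + 1/12 + 1/18 = 7/36
P(Z=1 | obs) = 1/18 / 7/36 = 2/7
P(Z=2 | obs) = 1/12 / 7/36 = 3/7
P(Z=3 | obs) = 1/18 / 7/36 = 2/7

P(Z=1) = 2/7, P(Z=2) = 3/7, P(Z=3) = 2/7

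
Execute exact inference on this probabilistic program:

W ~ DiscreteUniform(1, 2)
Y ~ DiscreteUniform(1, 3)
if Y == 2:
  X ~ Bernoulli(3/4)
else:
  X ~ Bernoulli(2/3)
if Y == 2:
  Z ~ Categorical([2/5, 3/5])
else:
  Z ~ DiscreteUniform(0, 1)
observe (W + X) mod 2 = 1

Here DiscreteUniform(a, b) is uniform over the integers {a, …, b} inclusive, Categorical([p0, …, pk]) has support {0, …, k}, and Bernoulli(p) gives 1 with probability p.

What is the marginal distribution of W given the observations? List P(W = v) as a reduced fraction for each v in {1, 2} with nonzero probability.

Enumerate traces; 12 have nonzero weight after conditioning:
  (W=1, Y=1, X=0, Z=0) weight 1/36
  (W=1, Y=1, X=0, Z=1) weight 1/36
  (W=1, Y=2, X=0, Z=0) weight 1/60
  (W=1, Y=2, X=0, Z=1) weight 1/40
  (W=1, Y=3, X=0, Z=0) weight 1/36
  (W=1, Y=3, X=0, Z=1) weight 1/36
  (W=2, Y=1, X=1, Z=0) weight 1/18
  (W=2, Y=1, X=1, Z=1) weight 1/18
  … 4 more
Group by W:
  weight(W=1) = 11/72
  weight(W=2) = 25/72
Total weight = 11/72 + 25/72 = 1/2
P(W=1 | obs) = 11/72 / 1/2 = 11/36
P(W=2 | obs) = 25/72 / 1/2 = 25/36

P(W=1) = 11/36, P(W=2) = 25/36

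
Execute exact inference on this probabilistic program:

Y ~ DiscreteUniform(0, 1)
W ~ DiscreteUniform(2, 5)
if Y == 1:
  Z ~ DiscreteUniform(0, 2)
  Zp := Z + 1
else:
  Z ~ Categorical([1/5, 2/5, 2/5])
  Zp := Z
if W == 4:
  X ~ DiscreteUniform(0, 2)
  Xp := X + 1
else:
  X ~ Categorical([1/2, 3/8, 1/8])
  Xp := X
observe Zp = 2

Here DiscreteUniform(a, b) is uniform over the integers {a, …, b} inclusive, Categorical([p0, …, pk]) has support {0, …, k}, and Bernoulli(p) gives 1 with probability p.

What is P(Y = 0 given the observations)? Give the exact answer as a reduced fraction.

P(Y = 0 | obs) = 6/11

Enumerate traces; 24 have nonzero weight after conditioning:
  (Y=0, W=2, Z=2, X=0) weight 1/40
  (Y=0, W=2, Z=2, X=1) weight 3/160
  (Y=0, W=2, Z=2, X=2) weight 1/160
  (Y=0, W=3, Z=2, X=0) weight 1/40
  (Y=0, W=3, Z=2, X=1) weight 3/160
  (Y=0, W=3, Z=2, X=2) weight 1/160
  (Y=0, W=4, Z=2, X=0) weight 1/60
  (Y=0, W=4, Z=2, X=1) weight 1/60
  (Y=1, W=2, Z=1, X=0) weight 1/48
  … 15 more
Group by Y:
  weight(Y=0) = 1/5
  weight(Y=1) = 1/6
Total weight = 1/5 + 1/6 = 11/30
P(Y=0 | obs) = 1/5 / 11/30 = 6/11
P(Y=1 | obs) = 1/6 / 11/30 = 5/11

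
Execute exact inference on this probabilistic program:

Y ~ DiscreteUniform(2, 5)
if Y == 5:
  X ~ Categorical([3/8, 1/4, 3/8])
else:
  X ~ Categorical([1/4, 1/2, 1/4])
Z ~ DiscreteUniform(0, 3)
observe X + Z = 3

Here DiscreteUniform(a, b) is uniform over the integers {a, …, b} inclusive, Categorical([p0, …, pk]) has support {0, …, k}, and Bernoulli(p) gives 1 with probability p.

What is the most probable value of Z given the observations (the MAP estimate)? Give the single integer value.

argmax_v P(Z = v | obs) = 2

Enumerate traces; 12 have nonzero weight after conditioning:
  (Y=2, X=0, Z=3) weight 1/64
  (Y=2, X=1, Z=2) weight 1/32
  (Y=2, X=2, Z=1) weight 1/64
  (Y=3, X=0, Z=3) weight 1/64
  (Y=3, X=1, Z=2) weight 1/32
  (Y=3, X=2, Z=1) weight 1/64
  (Y=4, X=0, Z=3) weight 1/64
  (Y=4, X=1, Z=2) weight 1/32
  … 4 more
Group by Z:
  weight(Z=1) = 9/128
  weight(Z=2) = 7/64
  weight(Z=3) = 9/128
Total weight = 9/128 + 7/64 + 9/128 = 1/4
P(Z=1 | obs) = 9/128 / 1/4 = 9/32
P(Z=2 | obs) = 7/64 / 1/4 = 7/16
P(Z=3 | obs) = 9/128 / 1/4 = 9/32
argmax = 2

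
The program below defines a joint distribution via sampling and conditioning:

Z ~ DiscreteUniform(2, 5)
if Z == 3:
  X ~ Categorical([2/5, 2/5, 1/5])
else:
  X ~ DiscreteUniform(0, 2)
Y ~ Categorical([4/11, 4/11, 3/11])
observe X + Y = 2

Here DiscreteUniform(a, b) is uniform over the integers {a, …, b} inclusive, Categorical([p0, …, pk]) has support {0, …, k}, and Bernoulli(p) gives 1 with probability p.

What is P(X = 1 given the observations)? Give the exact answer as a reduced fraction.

Enumerate traces; 12 have nonzero weight after conditioning:
  (Z=2, X=0, Y=2) weight 1/44
  (Z=2, X=1, Y=1) weight 1/33
  (Z=2, X=2, Y=0) weight 1/33
  (Z=3, X=0, Y=2) weight 3/110
  (Z=3, X=1, Y=1) weight 2/55
  (Z=3, X=2, Y=0) weight 1/55
  (Z=4, X=0, Y=2) weight 1/44
  (Z=4, X=1, Y=1) weight 1/33
  … 4 more
Group by X:
  weight(X=0) = 21/220
  weight(X=1) = 7/55
  weight(X=2) = 6/55
Total weight = 21/220 + 7/55 + 6/55 = 73/220
P(X=0 | obs) = 21/220 / 73/220 = 21/73
P(X=1 | obs) = 7/55 / 73/220 = 28/73
P(X=2 | obs) = 6/55 / 73/220 = 24/73

P(X = 1 | obs) = 28/73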